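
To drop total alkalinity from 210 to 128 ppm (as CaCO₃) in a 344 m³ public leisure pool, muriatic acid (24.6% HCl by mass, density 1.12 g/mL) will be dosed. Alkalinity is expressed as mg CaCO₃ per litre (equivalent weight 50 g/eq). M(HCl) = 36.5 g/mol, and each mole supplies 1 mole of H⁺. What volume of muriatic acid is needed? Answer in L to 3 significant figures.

Volume: 344 m³ = 344,000 L.
Alkalinity to neutralize: (210 − 128) = 82 mg/L as CaCO₃ × 344,000 L = 28,210 g as CaCO₃.
Equivalents of H⁺ required: 28,210 ÷ 50 g/eq = 564.2 eq = 564.2 mol HCl.
Mass of HCl: 564.2 × 36.5 = 20,590 g.
Mass of 24.6% solution: 20,590 / 0.246 = 83,710 g.
Volume: 83,710 g ÷ 1.12 g/mL = 74,740 mL.

74.7 L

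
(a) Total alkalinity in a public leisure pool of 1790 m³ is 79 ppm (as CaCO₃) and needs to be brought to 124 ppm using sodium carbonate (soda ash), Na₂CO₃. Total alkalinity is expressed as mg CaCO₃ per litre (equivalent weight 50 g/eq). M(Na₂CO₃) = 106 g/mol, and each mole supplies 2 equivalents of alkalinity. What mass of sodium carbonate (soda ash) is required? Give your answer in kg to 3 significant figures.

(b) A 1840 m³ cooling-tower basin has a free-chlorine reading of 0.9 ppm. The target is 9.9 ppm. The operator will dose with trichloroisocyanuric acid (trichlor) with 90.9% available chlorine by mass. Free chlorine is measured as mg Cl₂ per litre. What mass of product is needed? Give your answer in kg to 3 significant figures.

(a) Volume: 1790 m³ = 1,790,000 L.
(a) Alkalinity to add: (124 − 79) = 45 mg/L as CaCO₃ × 1,790,000 L = 80,550 g as CaCO₃.
(a) Equivalents: 80,550 g ÷ 50 g/eq = 1611 eq.
(a) Each mole of Na₂CO₃ supplies 2 eq, so 1611 / 2 = 805.5 mol.
(a) Mass: 805.5 mol × 106 g/mol = 85,380 g.

(b) Volume: 1840 m³ = 1,840,000 L.
(b) Chlorine deficit: 9.9 − 0.9 = 9 ppm = 9 mg/L as Cl₂.
(b) Cl₂ equivalent needed: 9 mg/L × 1,840,000 L = 16,560,000 mg = 16,560 g.
(b) Product at 90.9% available chlorine: 16,560 / 0.909 = 18,220 g.

(a) 85.4 kg; (b) 18.2 kg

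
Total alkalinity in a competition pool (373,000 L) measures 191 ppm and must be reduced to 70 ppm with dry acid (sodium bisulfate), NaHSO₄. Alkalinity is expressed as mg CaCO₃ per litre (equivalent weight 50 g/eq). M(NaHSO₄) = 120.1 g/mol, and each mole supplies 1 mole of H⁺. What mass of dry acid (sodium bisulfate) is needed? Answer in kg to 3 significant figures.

108 kg

Alkalinity to neutralize: (191 − 70) = 121 mg/L as CaCO₃ × 373,000 L = 45,130 g as CaCO₃.
Equivalents of H⁺ required: 45,130 ÷ 50 g/eq = 902.7 eq = 902.7 mol NaHSO₄.
Mass of NaHSO₄: 902.7 × 120.1 = 108,400 g.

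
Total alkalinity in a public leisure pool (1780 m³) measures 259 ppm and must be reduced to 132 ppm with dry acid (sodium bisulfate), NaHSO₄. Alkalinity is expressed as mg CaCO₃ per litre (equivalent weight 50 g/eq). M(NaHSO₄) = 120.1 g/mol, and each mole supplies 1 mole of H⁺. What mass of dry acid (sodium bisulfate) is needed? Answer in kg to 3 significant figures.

Volume: 1780 m³ = 1,780,000 L.
Alkalinity to neutralize: (259 − 132) = 127 mg/L as CaCO₃ × 1,780,000 L = 226,100 g as CaCO₃.
Equivalents of H⁺ required: 226,100 ÷ 50 g/eq = 4521 eq = 4521 mol NaHSO₄.
Mass of NaHSO₄: 4521 × 120.1 = 543,000 g.

543 kg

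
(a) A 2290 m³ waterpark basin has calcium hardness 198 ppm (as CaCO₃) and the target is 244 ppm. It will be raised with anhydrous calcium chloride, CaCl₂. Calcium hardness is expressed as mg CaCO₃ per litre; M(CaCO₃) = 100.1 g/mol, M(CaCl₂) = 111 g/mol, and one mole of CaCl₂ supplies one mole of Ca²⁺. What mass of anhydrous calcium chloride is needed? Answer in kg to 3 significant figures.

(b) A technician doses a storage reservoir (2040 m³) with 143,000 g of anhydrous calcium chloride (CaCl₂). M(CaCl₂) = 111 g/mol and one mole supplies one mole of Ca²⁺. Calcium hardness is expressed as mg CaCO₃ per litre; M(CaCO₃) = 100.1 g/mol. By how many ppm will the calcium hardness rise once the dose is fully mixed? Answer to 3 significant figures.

(a) Volume: 2290 m³ = 2,290,000 L.
(a) Hardness to add: (244 − 198) = 46 mg/L as CaCO₃ × 2,290,000 L = 105,300 g as CaCO₃.
(a) Moles of Ca²⁺ (1 mol Ca²⁺ ≡ 1 mol CaCO₃): 105,300 / 100.1 g/mol = 1052 mol.
(a) Mass of CaCl₂: 1052 × 111 = 116,800 g.

(b) Volume: 2040 m³ = 2,040,000 L.
(b) Moles of Ca²⁺: 143,000 g ÷ 111 g/mol = 1288 mol.
(b) As CaCO₃: 1288 mol × 100.1 g/mol = 129,000 g.
(b) Rise: 129,000 g / 2,040,000 L × 1000 = 63.21 mg/L.

(a) 117 kg; (b) 63.2 ppm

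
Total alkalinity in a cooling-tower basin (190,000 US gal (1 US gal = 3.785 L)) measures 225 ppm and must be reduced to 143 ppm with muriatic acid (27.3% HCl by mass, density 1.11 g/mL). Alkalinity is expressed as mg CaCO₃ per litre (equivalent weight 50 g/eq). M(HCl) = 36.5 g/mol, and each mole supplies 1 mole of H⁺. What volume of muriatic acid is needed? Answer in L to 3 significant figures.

Volume: 190,000 US gal × 3.785 L/gal = 719,150 L.
Alkalinity to neutralize: (225 − 143) = 82 mg/L as CaCO₃ × 719,150 L = 58,970 g as CaCO₃.
Equivalents of H⁺ required: 58,970 ÷ 50 g/eq = 1179 eq = 1179 mol HCl.
Mass of HCl: 1179 × 36.5 = 43,050 g.
Mass of 27.3% solution: 43,050 / 0.273 = 157,700 g.
Volume: 157,700 g ÷ 1.11 g/mL = 142,100 mL.

142 L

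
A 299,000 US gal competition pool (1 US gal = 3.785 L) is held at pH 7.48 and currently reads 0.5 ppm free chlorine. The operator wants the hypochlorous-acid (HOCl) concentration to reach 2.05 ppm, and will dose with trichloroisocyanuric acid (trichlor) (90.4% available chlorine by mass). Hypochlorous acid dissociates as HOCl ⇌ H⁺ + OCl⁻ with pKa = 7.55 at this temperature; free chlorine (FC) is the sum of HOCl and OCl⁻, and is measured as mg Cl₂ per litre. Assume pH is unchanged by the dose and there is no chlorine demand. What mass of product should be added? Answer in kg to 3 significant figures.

4.12 kg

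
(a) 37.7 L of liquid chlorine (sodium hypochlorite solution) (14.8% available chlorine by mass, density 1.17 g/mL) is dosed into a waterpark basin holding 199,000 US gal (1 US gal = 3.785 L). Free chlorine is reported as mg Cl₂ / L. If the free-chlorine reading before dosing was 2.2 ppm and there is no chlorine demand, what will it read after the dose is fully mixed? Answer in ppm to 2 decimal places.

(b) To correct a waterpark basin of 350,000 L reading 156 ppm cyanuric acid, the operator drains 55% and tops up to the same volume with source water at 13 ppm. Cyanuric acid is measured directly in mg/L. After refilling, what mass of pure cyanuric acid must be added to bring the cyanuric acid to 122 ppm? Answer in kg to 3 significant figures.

(a) Volume: 199,000 US gal × 3.785 L/gal = 753,215 L.
(a) Mass of solution: 37.7 L × 1000 mL/L × 1.17 g/mL = 44,110 g.
(a) Available chlorine delivered: 44,110 g × 0.148 = 6528 g as Cl₂.
(a) Concentration rise: 6528 g / 753,215 L = 8.667 mg/L = 8.67 ppm.
(a) Final FC: 2.2 + 8.67 = 10.87 ppm.

(b) After draining 55% and refilling: 156 × 0.45 + 13 × 0.55 = 77.35 ppm.
(b) Deficit to target: 122 − 77.35 = 44.65 mg/L.
(b) Mass: 44.65 mg/L × 350,000 L = 15,630 g cyanuric acid.

(a) 10.87 ppm; (b) 15.6 kg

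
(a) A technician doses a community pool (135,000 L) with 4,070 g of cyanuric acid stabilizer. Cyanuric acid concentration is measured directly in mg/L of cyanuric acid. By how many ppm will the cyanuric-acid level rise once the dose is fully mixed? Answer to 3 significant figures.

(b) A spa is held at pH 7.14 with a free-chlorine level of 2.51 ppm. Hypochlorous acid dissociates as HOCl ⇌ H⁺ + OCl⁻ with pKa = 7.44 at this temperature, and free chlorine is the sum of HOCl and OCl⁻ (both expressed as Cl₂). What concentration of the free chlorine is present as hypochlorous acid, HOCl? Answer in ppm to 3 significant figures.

(a) Rise: 4,070 g / 135,000 L × 1000 = 30.15 mg/L.

(b) [OCl⁻]/[HOCl] = 10^(pH − pKa) = 10^(7.14 − 7.44) = 10^-0.30 = 0.5012.
(b) Fraction as HOCl = 1 / (1 + 0.5012) = 0.6661.
(b) HOCl = 0.6661 × 2.51 ppm = 1.672 ppm.

(a) 30.1 ppm; (b) 1.67 ppm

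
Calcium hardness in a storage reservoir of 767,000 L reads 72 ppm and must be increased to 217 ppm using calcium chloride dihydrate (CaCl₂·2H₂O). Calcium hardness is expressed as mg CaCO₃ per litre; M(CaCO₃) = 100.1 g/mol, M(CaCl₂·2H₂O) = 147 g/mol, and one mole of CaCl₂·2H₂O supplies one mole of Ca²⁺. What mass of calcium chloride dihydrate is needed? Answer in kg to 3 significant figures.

Hardness to add: (217 − 72) = 145 mg/L as CaCO₃ × 767,000 L = 111,200 g as CaCO₃.
Moles of Ca²⁺ (1 mol Ca²⁺ ≡ 1 mol CaCO₃): 111,200 / 100.1 g/mol = 1111 mol.
Mass of CaCl₂·2H₂O: 1111 × 147 = 163,300 g.

163 kg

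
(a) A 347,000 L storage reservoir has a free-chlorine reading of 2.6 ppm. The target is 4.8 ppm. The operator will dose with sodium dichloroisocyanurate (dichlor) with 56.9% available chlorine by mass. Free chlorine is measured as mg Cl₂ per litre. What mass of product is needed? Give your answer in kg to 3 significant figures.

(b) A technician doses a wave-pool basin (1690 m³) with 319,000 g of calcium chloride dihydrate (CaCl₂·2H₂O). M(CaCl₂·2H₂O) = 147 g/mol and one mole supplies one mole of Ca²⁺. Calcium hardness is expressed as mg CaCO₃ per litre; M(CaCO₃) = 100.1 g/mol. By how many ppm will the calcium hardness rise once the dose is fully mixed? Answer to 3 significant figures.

(a) 1.34 kg; (b) 129 ppm

(a) Chlorine deficit: 4.8 − 2.6 = 2.2 ppm = 2.2 mg/L as Cl₂.
(a) Cl₂ equivalent needed: 2.2 mg/L × 347,000 L = 763,400 mg = 763.4 g.
(a) Product at 56.9% available chlorine: 763.4 / 0.569 = 1342 g.

(b) Volume: 1690 m³ = 1,690,000 L.
(b) Moles of Ca²⁺: 319,000 g ÷ 147 g/mol = 2170 mol.
(b) As CaCO₃: 2170 mol × 100.1 g/mol = 217,200 g.
(b) Rise: 217,200 g / 1,690,000 L × 1000 = 128.5 mg/L.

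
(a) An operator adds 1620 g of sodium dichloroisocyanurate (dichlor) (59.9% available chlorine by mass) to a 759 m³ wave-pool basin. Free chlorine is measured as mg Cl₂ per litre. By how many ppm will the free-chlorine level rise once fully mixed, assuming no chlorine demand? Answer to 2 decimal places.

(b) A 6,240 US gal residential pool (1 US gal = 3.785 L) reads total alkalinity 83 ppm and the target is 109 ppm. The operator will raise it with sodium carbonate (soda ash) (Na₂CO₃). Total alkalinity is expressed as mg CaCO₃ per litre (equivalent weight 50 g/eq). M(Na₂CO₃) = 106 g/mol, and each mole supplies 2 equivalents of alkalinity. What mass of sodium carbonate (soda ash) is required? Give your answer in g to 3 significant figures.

(a) Volume: 759 m³ = 759,000 L.
(a) Available chlorine delivered: 1620 g × 0.599 = 970.4 g as Cl₂.
(a) Concentration rise: 970.4 g / 759,000 L = 1.278 mg/L = 1.28 ppm.

(b) Volume: 6,240 US gal × 3.785 L/gal = 23,618 L.
(b) Alkalinity to add: (109 − 83) = 26 mg/L as CaCO₃ × 23,618 L = 614.1 g as CaCO₃.
(b) Equivalents: 614.1 g ÷ 50 g/eq = 12.28 eq.
(b) Each mole of Na₂CO₃ supplies 2 eq, so 12.28 / 2 = 6.141 mol.
(b) Mass: 6.141 mol × 106 g/mol = 650.9 g.

(a) 1.28 ppm; (b) 651 g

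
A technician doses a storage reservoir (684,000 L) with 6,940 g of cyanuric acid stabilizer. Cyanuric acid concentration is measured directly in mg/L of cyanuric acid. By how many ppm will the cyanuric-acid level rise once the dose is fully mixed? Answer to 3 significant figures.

10.1 ppm

Rise: 6,940 g / 684,000 L × 1000 = 10.15 mg/L.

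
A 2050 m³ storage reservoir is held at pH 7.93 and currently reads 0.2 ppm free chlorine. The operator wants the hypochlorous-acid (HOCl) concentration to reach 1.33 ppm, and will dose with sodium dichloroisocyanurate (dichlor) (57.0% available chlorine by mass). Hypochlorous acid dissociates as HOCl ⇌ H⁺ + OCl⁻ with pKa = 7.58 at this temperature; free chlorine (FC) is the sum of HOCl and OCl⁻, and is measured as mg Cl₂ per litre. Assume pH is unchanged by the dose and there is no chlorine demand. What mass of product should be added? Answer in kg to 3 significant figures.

14.8 kg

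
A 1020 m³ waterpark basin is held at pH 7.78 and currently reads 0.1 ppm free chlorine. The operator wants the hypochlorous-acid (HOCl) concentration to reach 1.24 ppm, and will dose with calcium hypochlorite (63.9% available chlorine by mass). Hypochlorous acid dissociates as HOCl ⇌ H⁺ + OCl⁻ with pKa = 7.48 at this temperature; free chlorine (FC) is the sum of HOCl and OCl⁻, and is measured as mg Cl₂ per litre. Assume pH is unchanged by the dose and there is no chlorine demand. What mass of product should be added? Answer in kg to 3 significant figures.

5.77 kg

Volume: 1020 m³ = 1,020,000 L.
[OCl⁻]/[HOCl] = 10^(pH − pKa) = 10^(7.78 − 7.48) = 1.995; fraction as HOCl = 1/(1 + 1.995) = 0.3339.
Free chlorine required for 1.24 ppm HOCl: 1.24 / 0.3339 = 3.714 ppm.
FC to add: 3.714 − 0.1 = 3.614 mg/L as Cl₂.
Cl₂ equivalent: 3.614 mg/L × 1,020,000 L = 3686 g.
Product at 63.9% available Cl: 3686 / 0.639 = 5769 g.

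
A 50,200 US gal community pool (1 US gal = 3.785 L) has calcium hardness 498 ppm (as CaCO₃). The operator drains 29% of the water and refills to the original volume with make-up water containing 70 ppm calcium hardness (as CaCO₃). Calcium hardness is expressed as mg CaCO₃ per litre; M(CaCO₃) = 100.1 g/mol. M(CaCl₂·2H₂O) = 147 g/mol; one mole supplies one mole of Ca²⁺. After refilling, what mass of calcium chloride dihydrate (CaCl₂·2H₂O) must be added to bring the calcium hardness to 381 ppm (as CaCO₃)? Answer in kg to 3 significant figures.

1.99 kg

Volume: 50,200 US gal × 3.785 L/gal = 190,007 L.
After draining 29% and refilling: 498 × 0.71 + 70 × 0.29 = 373.88 ppm.
Deficit to target: 381 − 373.88 = 7.12 mg/L.
As CaCO₃: 7.12 mg/L × 190,007 L = 1353 g; ÷ 100.1 = 13.51 mol Ca²⁺.
Mass: 13.51 × 147 = 1987 g.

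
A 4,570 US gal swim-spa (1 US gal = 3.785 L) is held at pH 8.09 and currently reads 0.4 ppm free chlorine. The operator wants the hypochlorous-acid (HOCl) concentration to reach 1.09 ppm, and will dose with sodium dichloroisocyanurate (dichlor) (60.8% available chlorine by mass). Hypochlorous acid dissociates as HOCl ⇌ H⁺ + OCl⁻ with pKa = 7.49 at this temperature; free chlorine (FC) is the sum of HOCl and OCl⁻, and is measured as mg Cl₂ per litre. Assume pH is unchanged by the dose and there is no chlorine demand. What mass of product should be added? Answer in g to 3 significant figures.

143 g

Volume: 4,570 US gal × 3.785 L/gal = 17,297 L.
[OCl⁻]/[HOCl] = 10^(pH − pKa) = 10^(8.09 − 7.49) = 3.981; fraction as HOCl = 1/(1 + 3.981) = 0.2008.
Free chlorine required for 1.09 ppm HOCl: 1.09 / 0.2008 = 5.429 ppm.
FC to add: 5.429 − 0.4 = 5.029 mg/L as Cl₂.
Cl₂ equivalent: 5.029 mg/L × 17,297 L = 87 g.
Product at 60.8% available Cl: 87 / 0.608 = 143.1 g.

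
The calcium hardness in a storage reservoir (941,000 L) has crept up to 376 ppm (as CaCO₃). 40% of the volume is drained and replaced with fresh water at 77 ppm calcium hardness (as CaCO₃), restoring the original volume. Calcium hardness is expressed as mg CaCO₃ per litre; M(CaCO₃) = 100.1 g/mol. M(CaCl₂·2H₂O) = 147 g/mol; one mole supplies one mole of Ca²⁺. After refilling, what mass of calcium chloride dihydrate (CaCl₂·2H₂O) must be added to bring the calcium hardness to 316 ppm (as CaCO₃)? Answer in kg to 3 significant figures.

82.4 kg

After draining 40% and refilling: 376 × 0.60 + 77 × 0.40 = 256.4 ppm.
Deficit to target: 316 − 256.4 = 59.6 mg/L.
As CaCO₃: 59.6 mg/L × 941,000 L = 56,080 g; ÷ 100.1 = 560.3 mol Ca²⁺.
Mass: 560.3 × 147 = 82,360 g.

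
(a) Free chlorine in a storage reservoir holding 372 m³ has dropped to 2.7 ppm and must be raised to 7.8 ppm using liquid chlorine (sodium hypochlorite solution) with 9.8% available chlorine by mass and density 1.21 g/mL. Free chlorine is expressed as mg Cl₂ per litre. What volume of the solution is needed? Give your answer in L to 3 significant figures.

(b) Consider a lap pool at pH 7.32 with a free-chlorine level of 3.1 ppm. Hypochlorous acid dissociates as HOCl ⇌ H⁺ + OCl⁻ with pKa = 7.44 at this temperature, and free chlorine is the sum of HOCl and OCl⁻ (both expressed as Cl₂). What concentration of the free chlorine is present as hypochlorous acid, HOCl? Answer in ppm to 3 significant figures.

(a) 16.0 L; (b) 1.76 ppm

(a) Volume: 372 m³ = 372,000 L.
(a) Chlorine deficit: 7.8 − 2.7 = 5.1 ppm = 5.1 mg/L as Cl₂.
(a) Cl₂ equivalent needed: 5.1 mg/L × 372,000 L = 1,897,000 mg = 1897 g.
(a) Product at 9.8% available chlorine: 1897 / 0.098 = 19,360 g.
(a) Volume at density 1.21 g/mL: 19,360 g ÷ 1.21 g/mL = 16,000 mL.

(b) [OCl⁻]/[HOCl] = 10^(pH − pKa) = 10^(7.32 − 7.44) = 10^-0.12 = 0.7586.
(b) Fraction as HOCl = 1 / (1 + 0.7586) = 0.5686.
(b) HOCl = 0.5686 × 3.1 ppm = 1.763 ppm.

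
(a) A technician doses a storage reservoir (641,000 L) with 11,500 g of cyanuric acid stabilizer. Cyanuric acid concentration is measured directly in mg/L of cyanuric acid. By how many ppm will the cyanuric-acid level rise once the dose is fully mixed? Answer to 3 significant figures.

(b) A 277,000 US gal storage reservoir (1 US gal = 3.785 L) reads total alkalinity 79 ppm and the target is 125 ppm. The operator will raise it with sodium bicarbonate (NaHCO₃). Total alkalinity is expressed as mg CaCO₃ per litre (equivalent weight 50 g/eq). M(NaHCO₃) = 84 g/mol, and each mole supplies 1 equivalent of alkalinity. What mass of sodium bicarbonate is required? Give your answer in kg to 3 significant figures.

(a) Rise: 11,500 g / 641,000 L × 1000 = 17.94 mg/L.

(b) Volume: 277,000 US gal × 3.785 L/gal = 1,048,445 L.
(b) Alkalinity to add: (125 − 79) = 46 mg/L as CaCO₃ × 1,048,445 L = 48,230 g as CaCO₃.
(b) Equivalents: 48,230 g ÷ 50 g/eq = 964.6 eq.
(b) NaHCO₃ supplies 1 eq per mole → 964.6 mol.
(b) Mass: 964.6 mol × 84 g/mol = 81,020 g.

(a) 17.9 ppm; (b) 81.0 kg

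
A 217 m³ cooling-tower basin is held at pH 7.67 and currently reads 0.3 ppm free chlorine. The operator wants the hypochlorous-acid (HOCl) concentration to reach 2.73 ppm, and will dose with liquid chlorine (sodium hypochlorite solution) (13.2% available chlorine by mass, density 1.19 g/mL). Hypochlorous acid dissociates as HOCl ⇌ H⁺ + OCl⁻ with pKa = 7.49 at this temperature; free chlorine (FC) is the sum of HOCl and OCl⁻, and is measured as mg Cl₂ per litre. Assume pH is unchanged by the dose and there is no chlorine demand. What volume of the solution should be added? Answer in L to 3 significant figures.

9.07 L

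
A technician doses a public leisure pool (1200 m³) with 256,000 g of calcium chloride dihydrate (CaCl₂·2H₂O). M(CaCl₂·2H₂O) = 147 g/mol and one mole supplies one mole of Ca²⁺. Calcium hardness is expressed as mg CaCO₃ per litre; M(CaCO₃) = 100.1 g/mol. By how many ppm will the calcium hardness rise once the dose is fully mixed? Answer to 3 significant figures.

Volume: 1200 m³ = 1,200,000 L.
Moles of Ca²⁺: 256,000 g ÷ 147 g/mol = 1741 mol.
As CaCO₃: 1741 mol × 100.1 g/mol = 174,300 g.
Rise: 174,300 g / 1,200,000 L × 1000 = 145.3 mg/L.

145 ppm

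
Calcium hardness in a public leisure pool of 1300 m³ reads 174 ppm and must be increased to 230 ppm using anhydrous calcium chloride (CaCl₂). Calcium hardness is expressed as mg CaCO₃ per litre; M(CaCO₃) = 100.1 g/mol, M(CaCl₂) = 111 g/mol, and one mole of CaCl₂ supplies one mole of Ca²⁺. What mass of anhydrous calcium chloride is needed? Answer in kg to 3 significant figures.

Volume: 1300 m³ = 1,300,000 L.
Hardness to add: (230 − 174) = 56 mg/L as CaCO₃ × 1,300,000 L = 72,800 g as CaCO₃.
Moles of Ca²⁺ (1 mol Ca²⁺ ≡ 1 mol CaCO₃): 72,800 / 100.1 g/mol = 727.3 mol.
Mass of CaCl₂: 727.3 × 111 = 80,730 g.

80.7 kg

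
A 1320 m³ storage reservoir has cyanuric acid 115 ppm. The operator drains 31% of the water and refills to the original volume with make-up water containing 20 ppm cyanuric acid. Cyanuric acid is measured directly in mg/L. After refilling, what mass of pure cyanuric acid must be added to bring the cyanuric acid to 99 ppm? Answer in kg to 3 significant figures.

Volume: 1320 m³ = 1,320,000 L.
After draining 31% and refilling: 115 × 0.69 + 20 × 0.31 = 85.55 ppm.
Deficit to target: 99 − 85.55 = 13.45 mg/L.
Mass: 13.45 mg/L × 1,320,000 L = 17,750 g cyanuric acid.

17.8 kg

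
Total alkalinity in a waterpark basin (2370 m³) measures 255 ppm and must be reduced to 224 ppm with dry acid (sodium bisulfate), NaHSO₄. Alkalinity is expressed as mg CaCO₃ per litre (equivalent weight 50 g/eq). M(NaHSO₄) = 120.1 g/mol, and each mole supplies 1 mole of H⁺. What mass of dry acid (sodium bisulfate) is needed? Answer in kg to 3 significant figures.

176 kg

Volume: 2370 m³ = 2,370,000 L.
Alkalinity to neutralize: (255 − 224) = 31 mg/L as CaCO₃ × 2,370,000 L = 73,470 g as CaCO₃.
Equivalents of H⁺ required: 73,470 ÷ 50 g/eq = 1469 eq = 1469 mol NaHSO₄.
Mass of NaHSO₄: 1469 × 120.1 = 176,500 g.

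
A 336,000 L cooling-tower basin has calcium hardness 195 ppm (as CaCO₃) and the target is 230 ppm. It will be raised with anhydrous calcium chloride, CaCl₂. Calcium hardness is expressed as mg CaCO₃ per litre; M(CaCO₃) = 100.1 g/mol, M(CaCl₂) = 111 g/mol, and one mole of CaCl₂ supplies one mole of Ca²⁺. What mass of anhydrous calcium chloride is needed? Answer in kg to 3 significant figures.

Hardness to add: (230 − 195) = 35 mg/L as CaCO₃ × 336,000 L = 11,760 g as CaCO₃.
Moles of Ca²⁺ (1 mol Ca²⁺ ≡ 1 mol CaCO₃): 11,760 / 100.1 g/mol = 117.5 mol.
Mass of CaCl₂: 117.5 × 111 = 13,040 g.

13.0 kg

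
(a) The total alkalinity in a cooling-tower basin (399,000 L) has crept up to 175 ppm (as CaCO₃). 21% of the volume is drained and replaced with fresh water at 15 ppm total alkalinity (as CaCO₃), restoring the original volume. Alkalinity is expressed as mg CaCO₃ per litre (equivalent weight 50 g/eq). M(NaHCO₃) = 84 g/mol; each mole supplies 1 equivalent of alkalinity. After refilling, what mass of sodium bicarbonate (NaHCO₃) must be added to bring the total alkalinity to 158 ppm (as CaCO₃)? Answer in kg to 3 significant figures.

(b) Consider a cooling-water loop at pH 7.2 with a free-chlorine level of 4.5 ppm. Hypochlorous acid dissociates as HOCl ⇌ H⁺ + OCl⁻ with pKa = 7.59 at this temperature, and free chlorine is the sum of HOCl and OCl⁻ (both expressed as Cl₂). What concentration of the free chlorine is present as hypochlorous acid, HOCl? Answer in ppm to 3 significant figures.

(a) After draining 21% and refilling: 175 × 0.79 + 15 × 0.21 = 141.4 ppm.
(a) Deficit to target: 158 − 141.4 = 16.6 mg/L.
(a) As CaCO₃: 16.6 mg/L × 399,000 L = 6623 g; ÷ 50 g/eq ÷ 1 = 132.5 mol NaHCO₃.
(a) Mass: 132.5 × 84 = 11,130 g.

(b) [OCl⁻]/[HOCl] = 10^(pH − pKa) = 10^(7.2 − 7.59) = 10^-0.39 = 0.4074.
(b) Fraction as HOCl = 1 / (1 + 0.4074) = 0.7105.
(b) HOCl = 0.7105 × 4.5 ppm = 3.197 ppm.

(a) 11.1 kg; (b) 3.20 ppm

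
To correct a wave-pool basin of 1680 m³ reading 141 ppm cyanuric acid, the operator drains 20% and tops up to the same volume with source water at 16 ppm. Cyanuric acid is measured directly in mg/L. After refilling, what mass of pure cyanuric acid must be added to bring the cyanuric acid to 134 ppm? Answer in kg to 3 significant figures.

Volume: 1680 m³ = 1,680,000 L.
After draining 20% and refilling: 141 × 0.80 + 16 × 0.20 = 116 ppm.
Deficit to target: 134 − 116 = 18 mg/L.
Mass: 18 mg/L × 1,680,000 L = 30,240 g cyanuric acid.

30.2 kg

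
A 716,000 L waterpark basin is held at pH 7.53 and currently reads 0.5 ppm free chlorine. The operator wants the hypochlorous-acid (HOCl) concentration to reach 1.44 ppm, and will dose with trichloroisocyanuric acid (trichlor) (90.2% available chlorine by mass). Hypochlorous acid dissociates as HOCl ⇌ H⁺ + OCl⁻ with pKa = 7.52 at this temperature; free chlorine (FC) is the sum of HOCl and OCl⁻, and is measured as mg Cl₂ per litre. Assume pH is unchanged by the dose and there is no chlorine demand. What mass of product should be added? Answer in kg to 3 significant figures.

[OCl⁻]/[HOCl] = 10^(pH − pKa) = 10^(7.53 − 7.52) = 1.023; fraction as HOCl = 1/(1 + 1.023) = 0.4942.
Free chlorine required for 1.44 ppm HOCl: 1.44 / 0.4942 = 2.914 ppm.
FC to add: 2.914 − 0.5 = 2.414 mg/L as Cl₂.
Cl₂ equivalent: 2.414 mg/L × 716,000 L = 1728 g.
Product at 90.2% available Cl: 1728 / 0.902 = 1916 g.

1.92 kg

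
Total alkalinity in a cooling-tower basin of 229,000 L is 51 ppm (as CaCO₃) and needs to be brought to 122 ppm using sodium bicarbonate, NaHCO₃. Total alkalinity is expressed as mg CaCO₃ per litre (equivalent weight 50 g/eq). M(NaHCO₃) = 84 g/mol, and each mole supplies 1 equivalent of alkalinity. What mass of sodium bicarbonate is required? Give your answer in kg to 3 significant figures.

Alkalinity to add: (122 − 51) = 71 mg/L as CaCO₃ × 229,000 L = 16,260 g as CaCO₃.
Equivalents: 16,260 g ÷ 50 g/eq = 325.2 eq.
NaHCO₃ supplies 1 eq per mole → 325.2 mol.
Mass: 325.2 mol × 84 g/mol = 27,320 g.

27.3 kg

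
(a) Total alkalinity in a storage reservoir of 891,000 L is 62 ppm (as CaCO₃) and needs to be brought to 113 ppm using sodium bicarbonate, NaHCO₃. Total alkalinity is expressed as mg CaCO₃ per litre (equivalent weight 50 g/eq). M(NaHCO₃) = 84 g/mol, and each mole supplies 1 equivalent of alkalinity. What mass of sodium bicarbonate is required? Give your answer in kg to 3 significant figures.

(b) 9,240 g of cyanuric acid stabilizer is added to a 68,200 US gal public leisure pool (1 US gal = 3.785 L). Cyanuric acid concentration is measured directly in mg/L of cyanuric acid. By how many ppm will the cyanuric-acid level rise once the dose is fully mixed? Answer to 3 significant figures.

(a) Alkalinity to add: (113 − 62) = 51 mg/L as CaCO₃ × 891,000 L = 45,440 g as CaCO₃.
(a) Equivalents: 45,440 g ÷ 50 g/eq = 908.8 eq.
(a) NaHCO₃ supplies 1 eq per mole → 908.8 mol.
(a) Mass: 908.8 mol × 84 g/mol = 76,340 g.

(b) Volume: 68,200 US gal × 3.785 L/gal = 258,137 L.
(b) Rise: 9,240 g / 258,137 L × 1000 = 35.79 mg/L.

(a) 76.3 kg; (b) 35.8 ppm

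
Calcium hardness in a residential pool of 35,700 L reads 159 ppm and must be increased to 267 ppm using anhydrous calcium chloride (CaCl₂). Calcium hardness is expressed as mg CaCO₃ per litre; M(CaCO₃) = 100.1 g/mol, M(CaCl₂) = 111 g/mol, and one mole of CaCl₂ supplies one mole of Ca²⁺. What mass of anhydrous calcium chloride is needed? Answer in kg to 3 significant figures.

Hardness to add: (267 − 159) = 108 mg/L as CaCO₃ × 35,700 L = 3856 g as CaCO₃.
Moles of Ca²⁺ (1 mol Ca²⁺ ≡ 1 mol CaCO₃): 3856 / 100.1 g/mol = 38.52 mol.
Mass of CaCl₂: 38.52 × 111 = 4275 g.

4.28 kg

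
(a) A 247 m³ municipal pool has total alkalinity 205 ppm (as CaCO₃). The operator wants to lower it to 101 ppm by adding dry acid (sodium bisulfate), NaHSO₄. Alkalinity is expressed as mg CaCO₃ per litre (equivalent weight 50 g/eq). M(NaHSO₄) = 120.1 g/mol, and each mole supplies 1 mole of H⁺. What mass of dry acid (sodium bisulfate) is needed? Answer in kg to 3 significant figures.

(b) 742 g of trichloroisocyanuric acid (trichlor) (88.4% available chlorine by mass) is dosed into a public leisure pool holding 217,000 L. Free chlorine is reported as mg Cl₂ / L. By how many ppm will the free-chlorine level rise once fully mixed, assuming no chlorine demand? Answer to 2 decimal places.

(a) Volume: 247 m³ = 247,000 L.
(a) Alkalinity to neutralize: (205 − 101) = 104 mg/L as CaCO₃ × 247,000 L = 25,690 g as CaCO₃.
(a) Equivalents of H⁺ required: 25,690 ÷ 50 g/eq = 513.8 eq = 513.8 mol NaHSO₄.
(a) Mass of NaHSO₄: 513.8 × 120.1 = 61,700 g.

(b) Available chlorine delivered: 742 g × 0.884 = 655.9 g as Cl₂.
(b) Concentration rise: 655.9 g / 217,000 L = 3.023 mg/L = 3.02 ppm.

(a) 61.7 kg; (b) 3.02 ppm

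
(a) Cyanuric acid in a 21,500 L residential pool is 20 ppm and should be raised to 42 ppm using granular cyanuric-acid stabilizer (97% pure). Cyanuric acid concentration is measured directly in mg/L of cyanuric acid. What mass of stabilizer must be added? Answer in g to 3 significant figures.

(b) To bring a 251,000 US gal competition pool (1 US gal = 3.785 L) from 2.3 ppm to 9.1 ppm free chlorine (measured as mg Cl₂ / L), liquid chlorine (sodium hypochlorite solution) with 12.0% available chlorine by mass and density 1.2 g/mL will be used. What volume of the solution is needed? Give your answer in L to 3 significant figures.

(a) CYA to add: (42 − 20) = 22 mg/L × 21,500 L = 473 g cyanuric acid.
(a) At 97% purity: 473 / 0.97 = 487.6 g product.

(b) Volume: 251,000 US gal × 3.785 L/gal = 950,035 L.
(b) Chlorine deficit: 9.1 − 2.3 = 6.8 ppm = 6.8 mg/L as Cl₂.
(b) Cl₂ equivalent needed: 6.8 mg/L × 950,035 L = 6,460,000 mg = 6460 g.
(b) Product at 12.0% available chlorine: 6460 / 0.12 = 53,840 g.
(b) Volume at density 1.2 g/mL: 53,840 g ÷ 1.2 g/mL = 44,860 mL.

(a) 488 g; (b) 44.9 L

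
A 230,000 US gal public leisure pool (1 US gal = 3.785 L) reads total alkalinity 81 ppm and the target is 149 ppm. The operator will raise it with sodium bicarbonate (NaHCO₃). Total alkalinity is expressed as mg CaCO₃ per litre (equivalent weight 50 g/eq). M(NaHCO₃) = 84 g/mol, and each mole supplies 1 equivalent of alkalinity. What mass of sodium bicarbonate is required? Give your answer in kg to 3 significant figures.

99.5 kg

Volume: 230,000 US gal × 3.785 L/gal = 870,550 L.
Alkalinity to add: (149 − 81) = 68 mg/L as CaCO₃ × 870,550 L = 59,200 g as CaCO₃.
Equivalents: 59,200 g ÷ 50 g/eq = 1184 eq.
NaHCO₃ supplies 1 eq per mole → 1184 mol.
Mass: 1184 mol × 84 g/mol = 99,450 g.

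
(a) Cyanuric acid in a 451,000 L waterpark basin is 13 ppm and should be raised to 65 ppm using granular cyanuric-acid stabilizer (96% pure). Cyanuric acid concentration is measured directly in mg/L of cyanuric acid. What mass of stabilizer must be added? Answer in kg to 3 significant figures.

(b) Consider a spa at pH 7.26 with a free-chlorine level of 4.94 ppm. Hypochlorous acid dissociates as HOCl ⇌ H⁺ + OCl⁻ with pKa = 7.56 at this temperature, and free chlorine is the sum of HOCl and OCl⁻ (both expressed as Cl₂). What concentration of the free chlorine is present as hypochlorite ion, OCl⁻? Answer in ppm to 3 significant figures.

(a) 24.4 kg; (b) 1.65 ppm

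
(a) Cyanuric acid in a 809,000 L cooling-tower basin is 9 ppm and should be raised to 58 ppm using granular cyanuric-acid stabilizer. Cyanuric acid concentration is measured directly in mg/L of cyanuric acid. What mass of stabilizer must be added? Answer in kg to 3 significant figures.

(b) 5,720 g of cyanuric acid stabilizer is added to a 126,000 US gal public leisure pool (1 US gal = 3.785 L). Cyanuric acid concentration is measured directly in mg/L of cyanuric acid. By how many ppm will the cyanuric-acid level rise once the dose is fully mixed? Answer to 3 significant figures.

(a) 39.6 kg; (b) 12.0 ppm

(a) CYA to add: (58 − 9) = 49 mg/L × 809,000 L = 39,640 g cyanuric acid.

(b) Volume: 126,000 US gal × 3.785 L/gal = 476,910 L.
(b) Rise: 5,720 g / 476,910 L × 1000 = 11.99 mg/L.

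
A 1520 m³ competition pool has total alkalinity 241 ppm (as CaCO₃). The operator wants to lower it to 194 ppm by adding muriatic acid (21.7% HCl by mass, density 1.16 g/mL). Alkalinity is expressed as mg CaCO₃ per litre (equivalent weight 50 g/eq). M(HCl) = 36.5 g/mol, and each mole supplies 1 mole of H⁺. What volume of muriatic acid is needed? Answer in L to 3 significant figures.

207 L

Volume: 1520 m³ = 1,520,000 L.
Alkalinity to neutralize: (241 − 194) = 47 mg/L as CaCO₃ × 1,520,000 L = 71,440 g as CaCO₃.
Equivalents of H⁺ required: 71,440 ÷ 50 g/eq = 1429 eq = 1429 mol HCl.
Mass of HCl: 1429 × 36.5 = 52,150 g.
Mass of 21.7% solution: 52,150 / 0.217 = 240,300 g.
Volume: 240,300 g ÷ 1.16 g/mL = 207,200 mL.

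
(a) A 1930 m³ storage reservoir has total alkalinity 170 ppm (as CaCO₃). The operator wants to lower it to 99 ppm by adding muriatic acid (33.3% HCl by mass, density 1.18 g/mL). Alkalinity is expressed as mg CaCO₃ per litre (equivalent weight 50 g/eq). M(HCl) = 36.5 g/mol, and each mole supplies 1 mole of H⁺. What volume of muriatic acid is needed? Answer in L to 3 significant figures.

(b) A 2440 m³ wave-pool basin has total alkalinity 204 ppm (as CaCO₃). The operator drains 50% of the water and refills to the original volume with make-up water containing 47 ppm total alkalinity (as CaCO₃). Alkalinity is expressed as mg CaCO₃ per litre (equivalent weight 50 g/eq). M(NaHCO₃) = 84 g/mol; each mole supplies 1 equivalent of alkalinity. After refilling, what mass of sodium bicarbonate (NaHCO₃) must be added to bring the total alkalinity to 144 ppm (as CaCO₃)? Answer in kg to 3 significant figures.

(a) Volume: 1930 m³ = 1,930,000 L.
(a) Alkalinity to neutralize: (170 − 99) = 71 mg/L as CaCO₃ × 1,930,000 L = 137,000 g as CaCO₃.
(a) Equivalents of H⁺ required: 137,000 ÷ 50 g/eq = 2741 eq = 2741 mol HCl.
(a) Mass of HCl: 2741 × 36.5 = 100,000 g.
(a) Mass of 33.3% solution: 100,000 / 0.333 = 300,400 g.
(a) Volume: 300,400 g ÷ 1.18 g/mL = 254,600 mL.

(b) Volume: 2440 m³ = 2,440,000 L.
(b) After draining 50% and refilling: 204 × 0.50 + 47 × 0.50 = 125.5 ppm.
(b) Deficit to target: 144 − 125.5 = 18.5 mg/L.
(b) As CaCO₃: 18.5 mg/L × 2,440,000 L = 45,140 g; ÷ 50 g/eq ÷ 1 = 902.8 mol NaHCO₃.
(b) Mass: 902.8 × 84 = 75,840 g.

(a) 255 L; (b) 75.8 kg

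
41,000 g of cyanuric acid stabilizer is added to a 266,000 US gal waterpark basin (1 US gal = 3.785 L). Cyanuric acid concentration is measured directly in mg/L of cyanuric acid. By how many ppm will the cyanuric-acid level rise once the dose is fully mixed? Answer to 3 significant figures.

40.7 ppm

Volume: 266,000 US gal × 3.785 L/gal = 1,006,810 L.
Rise: 41,000 g / 1,006,810 L × 1000 = 40.72 mg/L.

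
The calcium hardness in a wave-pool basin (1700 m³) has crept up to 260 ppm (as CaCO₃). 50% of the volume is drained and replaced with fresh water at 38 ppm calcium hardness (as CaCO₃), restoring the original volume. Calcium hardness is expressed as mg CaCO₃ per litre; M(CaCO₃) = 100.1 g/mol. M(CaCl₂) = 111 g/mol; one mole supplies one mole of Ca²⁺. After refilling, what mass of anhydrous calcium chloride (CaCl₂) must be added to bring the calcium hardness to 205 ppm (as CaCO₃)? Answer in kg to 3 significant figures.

106 kg

Volume: 1700 m³ = 1,700,000 L.
After draining 50% and refilling: 260 × 0.50 + 38 × 0.50 = 149 ppm.
Deficit to target: 205 − 149 = 56 mg/L.
As CaCO₃: 56 mg/L × 1,700,000 L = 95,200 g; ÷ 100.1 = 951 mol Ca²⁺.
Mass: 951 × 111 = 105,600 g.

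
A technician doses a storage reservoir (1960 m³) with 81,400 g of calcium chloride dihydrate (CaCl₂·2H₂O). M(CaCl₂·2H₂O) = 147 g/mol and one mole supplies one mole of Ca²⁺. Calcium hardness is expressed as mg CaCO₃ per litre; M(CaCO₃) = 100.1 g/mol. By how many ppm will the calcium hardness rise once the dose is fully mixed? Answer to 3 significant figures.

Volume: 1960 m³ = 1,960,000 L.
Moles of Ca²⁺: 81,400 g ÷ 147 g/mol = 553.7 mol.
As CaCO₃: 553.7 mol × 100.1 g/mol = 55,430 g.
Rise: 55,430 g / 1,960,000 L × 1000 = 28.28 mg/L.

28.3 ppm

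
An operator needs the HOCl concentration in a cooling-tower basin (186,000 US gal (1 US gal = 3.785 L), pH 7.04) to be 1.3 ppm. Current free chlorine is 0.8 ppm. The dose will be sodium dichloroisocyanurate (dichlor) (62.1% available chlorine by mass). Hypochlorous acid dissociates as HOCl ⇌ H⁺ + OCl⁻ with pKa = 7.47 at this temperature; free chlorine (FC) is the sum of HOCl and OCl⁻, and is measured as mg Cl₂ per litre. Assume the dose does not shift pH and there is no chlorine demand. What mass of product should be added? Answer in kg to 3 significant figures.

1.11 kg

Volume: 186,000 US gal × 3.785 L/gal = 704,010 L.
[OCl⁻]/[HOCl] = 10^(pH − pKa) = 10^(7.04 − 7.47) = 0.3715; fraction as HOCl = 1/(1 + 0.3715) = 0.7291.
Free chlorine required for 1.3 ppm HOCl: 1.3 / 0.7291 = 1.783 ppm.
FC to add: 1.783 − 0.8 = 0.983 mg/L as Cl₂.
Cl₂ equivalent: 0.983 mg/L × 704,010 L = 692 g.
Product at 62.1% available Cl: 692 / 0.621 = 1114 g.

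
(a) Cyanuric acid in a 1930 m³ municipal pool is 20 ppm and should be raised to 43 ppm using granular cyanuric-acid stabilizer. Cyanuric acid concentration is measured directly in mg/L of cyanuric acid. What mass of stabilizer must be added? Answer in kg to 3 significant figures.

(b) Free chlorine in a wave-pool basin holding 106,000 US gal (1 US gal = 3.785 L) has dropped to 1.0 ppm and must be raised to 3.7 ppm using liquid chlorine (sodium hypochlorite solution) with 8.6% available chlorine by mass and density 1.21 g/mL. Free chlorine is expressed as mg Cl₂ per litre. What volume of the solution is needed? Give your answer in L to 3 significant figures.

(a) 44.4 kg; (b) 10.4 L

(a) Volume: 1930 m³ = 1,930,000 L.
(a) CYA to add: (43 − 20) = 23 mg/L × 1,930,000 L = 44,390 g cyanuric acid.

(b) Volume: 106,000 US gal × 3.785 L/gal = 401,210 L.
(b) Chlorine deficit: 3.7 − 1.0 = 2.7 ppm = 2.7 mg/L as Cl₂.
(b) Cl₂ equivalent needed: 2.7 mg/L × 401,210 L = 1,083,000 mg = 1083 g.
(b) Product at 8.6% available chlorine: 1083 / 0.086 = 12,600 g.
(b) Volume at density 1.21 g/mL: 12,600 g ÷ 1.21 g/mL = 10,410 mL.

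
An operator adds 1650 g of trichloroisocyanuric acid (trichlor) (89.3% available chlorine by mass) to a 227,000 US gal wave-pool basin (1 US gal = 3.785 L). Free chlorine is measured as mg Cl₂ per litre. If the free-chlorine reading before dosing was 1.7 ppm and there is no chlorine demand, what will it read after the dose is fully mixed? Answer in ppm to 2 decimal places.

Volume: 227,000 US gal × 3.785 L/gal = 859,195 L.
Available chlorine delivered: 1650 g × 0.893 = 1473 g as Cl₂.
Concentration rise: 1473 g / 859,195 L = 1.715 mg/L = 1.71 ppm.
Final FC: 1.7 + 1.71 = 3.41 ppm.

3.41 ppm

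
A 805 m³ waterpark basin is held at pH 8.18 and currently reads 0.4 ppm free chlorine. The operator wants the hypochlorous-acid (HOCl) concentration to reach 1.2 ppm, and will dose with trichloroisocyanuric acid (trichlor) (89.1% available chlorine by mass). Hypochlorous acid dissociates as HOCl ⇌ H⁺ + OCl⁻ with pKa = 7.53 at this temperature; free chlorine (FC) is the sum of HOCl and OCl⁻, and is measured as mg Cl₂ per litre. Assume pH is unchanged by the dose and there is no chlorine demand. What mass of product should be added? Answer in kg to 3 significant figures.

Volume: 805 m³ = 805,000 L.
[OCl⁻]/[HOCl] = 10^(pH − pKa) = 10^(8.18 − 7.53) = 4.467; fraction as HOCl = 1/(1 + 4.467) = 0.1829.
Free chlorine required for 1.2 ppm HOCl: 1.2 / 0.1829 = 6.56 ppm.
FC to add: 6.56 − 0.4 = 6.16 mg/L as Cl₂.
Cl₂ equivalent: 6.16 mg/L × 805,000 L = 4959 g.
Product at 89.1% available Cl: 4959 / 0.891 = 5566 g.

5.57 kg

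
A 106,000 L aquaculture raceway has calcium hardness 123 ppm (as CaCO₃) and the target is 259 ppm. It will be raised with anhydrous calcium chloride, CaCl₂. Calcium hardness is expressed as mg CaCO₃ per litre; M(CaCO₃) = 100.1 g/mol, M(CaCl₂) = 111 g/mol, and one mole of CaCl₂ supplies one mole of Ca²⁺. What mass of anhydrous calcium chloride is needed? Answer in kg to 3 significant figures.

Hardness to add: (259 − 123) = 136 mg/L as CaCO₃ × 106,000 L = 14,420 g as CaCO₃.
Moles of Ca²⁺ (1 mol Ca²⁺ ≡ 1 mol CaCO₃): 14,420 / 100.1 g/mol = 144 mol.
Mass of CaCl₂: 144 × 111 = 15,990 g.

16.0 kg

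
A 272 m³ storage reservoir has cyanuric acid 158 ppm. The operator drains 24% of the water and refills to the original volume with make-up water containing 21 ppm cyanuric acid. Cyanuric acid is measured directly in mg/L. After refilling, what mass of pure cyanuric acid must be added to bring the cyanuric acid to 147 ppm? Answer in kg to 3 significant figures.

5.95 kg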